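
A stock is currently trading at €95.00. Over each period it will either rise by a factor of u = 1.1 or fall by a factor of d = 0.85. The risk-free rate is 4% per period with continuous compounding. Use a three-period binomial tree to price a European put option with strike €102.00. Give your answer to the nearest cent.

€5.11

Risk-neutral probability p = (e^0.04 − 0.85)/(1.1 − 0.85) = 0.1908/0.2500 = 0.7632
Terminal stock prices: S_uuu = 126.4, S_uud = 97.71, S_udd = 75.5, S_ddd = 58.34
Terminal payoffs (K − S): max(-24.45, 0) = 0, max(4.292, 0) = 4.292, max(26.5, 0) = 26.5, max(43.66, 0) = 43.66
Node uu (S = 115): V_uu = e^(−0.04)·[0.7632·0.0000 + 0.2368·4.2925] = 0.9764
Node ud (S = 88.83): V_ud = e^(−0.04)·[0.7632·4.2925 + 0.2368·26.4988] = 9.1755
Node dd (S = 68.64): V_dd = e^(−0.04)·[0.7632·26.4988 + 0.2368·43.6581] = 29.3630
Node u (S = 104.5): V_u = e^(−0.04)·[0.7632·0.9764 + 0.2368·9.1755] = 2.8032
Node d (S = 80.75): V_d = e^(−0.04)·[0.7632·9.1755 + 0.2368·29.3630] = 13.4079
Node 0 (S = 95): V_0 = e^(−0.04)·[0.7632·2.8032 + 0.2368·13.4079] = 5.1056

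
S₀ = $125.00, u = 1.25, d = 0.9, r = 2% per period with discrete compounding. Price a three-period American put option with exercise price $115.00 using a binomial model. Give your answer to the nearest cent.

$6.38

Risk-neutral probability p = (1 + 0.02 − 0.9)/(1.25 − 0.9) = 0.1200/0.3500 = 0.3429
Terminal stock prices: S_uuu = 244.1, S_uud = 175.8, S_udd = 126.6, S_ddd = 91.13
Terminal payoffs (K − S): max(-129.1, 0) = 0, max(-60.78, 0) = 0, max(-11.56, 0) = 0, max(23.87, 0) = 23.87
Node uu (S = 195.3): continuation = 1/1.02·[0.3429·0.0000 + 0.6571·0.0000] = 0.0000; exercise value = 0.0000 ≤ continuation, so V_uu = 0.0000
Node ud (S = 140.6): continuation = 1/1.02·[0.3429·0.0000 + 0.6571·0.0000] = 0.0000; exercise value = 0.0000 ≤ continuation, so V_ud = 0.0000
Node dd (S = 101.2): continuation = 1/1.02·[0.3429·0.0000 + 0.6571·23.8750] = 15.3817; exercise value = 13.7500 ≤ continuation, so V_dd = 15.3817
Node u (S = 156.2): continuation = 1/1.02·[0.3429·0.0000 + 0.6571·0.0000] = 0.0000; exercise value = 0.0000 ≤ continuation, so V_u = 0.0000
Node d (S = 112.5): continuation = 1/1.02·[0.3429·0.0000 + 0.6571·15.3817] = 9.9097; exercise value = 2.5000 ≤ continuation, so V_d = 9.9097
Node 0 (S = 125): continuation = 1/1.02·[0.3429·0.0000 + 0.6571·9.9097] = 6.3844; exercise value = 0.0000 ≤ continuation, so V_0 = 6.3844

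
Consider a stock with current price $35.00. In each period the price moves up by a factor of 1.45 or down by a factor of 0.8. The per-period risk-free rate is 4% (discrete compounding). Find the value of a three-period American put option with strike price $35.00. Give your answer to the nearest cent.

Risk-neutral probability p = (1 + 0.04 − 0.8)/(1.45 − 0.8) = 0.2400/0.6500 = 0.3692
Terminal stock prices: S_uuu = 106.7, S_uud = 58.87, S_udd = 32.48, S_ddd = 17.92
Terminal payoffs (K − S): max(-71.7, 0) = 0, max(-23.87, 0) = 0, max(2.52, 0) = 2.52, max(17.08, 0) = 17.08
Node uu (S = 73.59): continuation = 1/1.04·[0.3692·0.0000 + 0.6308·0.0000] = 0.0000; exercise value = 0.0000 ≤ continuation, so V_uu = 0.0000
Node ud (S = 40.6): continuation = 1/1.04·[0.3692·0.0000 + 0.6308·2.5200] = 1.5284; exercise value = 0.0000 ≤ continuation, so V_ud = 1.5284
Node dd (S = 22.4): continuation = 1/1.04·[0.3692·2.5200 + 0.6308·17.0800] = 11.2538; exercise value = 12.6000 > continuation, so V_dd = 12.6000 (exercise)
Node u (S = 50.75): continuation = 1/1.04·[0.3692·0.0000 + 0.6308·1.5284] = 0.9270; exercise value = 0.0000 ≤ continuation, so V_u = 0.9270
Node d (S = 28): continuation = 1/1.04·[0.3692·1.5284 + 0.6308·12.6000] = 8.1846; exercise value = 7.0000 ≤ continuation, so V_d = 8.1846
Node 0 (S = 35): continuation = 1/1.04·[0.3692·0.9270 + 0.6308·8.1846] = 5.2932; exercise value = 0.0000 ≤ continuation, so V_0 = 5.2932

$5.29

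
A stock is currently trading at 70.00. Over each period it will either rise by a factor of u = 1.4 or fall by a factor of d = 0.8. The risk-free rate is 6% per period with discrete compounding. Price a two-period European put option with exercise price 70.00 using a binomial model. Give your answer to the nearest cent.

Risk-neutral probability p = (1 + 0.06 − 0.8)/(1.4 − 0.8) = 0.2600/0.6000 = 0.4333
Terminal stock prices: S_uu = 137.2, S_ud = 78.4, S_dd = 44.8
Terminal payoffs (K − S): max(-67.2, 0) = 0, max(-8.4, 0) = 0, max(25.2, 0) = 25.2
Node u (S = 98): V_u = 1/1.06·[0.4333·0.0000 + 0.5667·0.0000] = 0.0000
Node d (S = 56): V_d = 1/1.06·[0.4333·0.0000 + 0.5667·25.2000] = 13.4717
Node 0 (S = 70): V_0 = 1/1.06·[0.4333·0.0000 + 0.5667·13.4717] = 7.2019

7.20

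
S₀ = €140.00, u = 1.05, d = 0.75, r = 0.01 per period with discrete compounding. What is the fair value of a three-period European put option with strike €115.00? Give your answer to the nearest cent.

€1.58

Risk-neutral probability p = (1 + 0.01 − 0.75)/(1.05 − 0.75) = 0.2600/0.3000 = 0.8667
Terminal stock prices: S_uuu = 162.1, S_uud = 115.8, S_udd = 82.69, S_ddd = 59.06
Terminal payoffs (K − S): max(-47.07, 0) = 0, max(-0.7625, 0) = 0, max(32.31, 0) = 32.31, max(55.94, 0) = 55.94
Node uu (S = 154.3): V_uu = 1/1.01·[0.8667·0.0000 + 0.1333·0.0000] = 0.0000
Node ud (S = 110.2): V_ud = 1/1.01·[0.8667·0.0000 + 0.1333·32.3125] = 4.2657
Node dd (S = 78.75): V_dd = 1/1.01·[0.8667·32.3125 + 0.1333·55.9375] = 35.1114
Node u (S = 147): V_u = 1/1.01·[0.8667·0.0000 + 0.1333·4.2657] = 0.5631
Node d (S = 105): V_d = 1/1.01·[0.8667·4.2657 + 0.1333·35.1114] = 8.2955
Node 0 (S = 140): V_0 = 1/1.01·[0.8667·0.5631 + 0.1333·8.2955] = 1.5783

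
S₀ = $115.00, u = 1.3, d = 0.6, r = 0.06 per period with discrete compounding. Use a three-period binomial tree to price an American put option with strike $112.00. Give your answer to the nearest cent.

$18.38

Risk-neutral probability p = (1 + 0.06 − 0.6)/(1.3 − 0.6) = 0.4600/0.7000 = 0.6571
Terminal stock prices: S_uuu = 252.7, S_uud = 116.6, S_udd = 53.82, S_ddd = 24.84
Terminal payoffs (K − S): max(-140.7, 0) = 0, max(-4.61, 0) = 0, max(58.18, 0) = 58.18, max(87.16, 0) = 87.16
Node uu (S = 194.4): continuation = 1/1.06·[0.6571·0.0000 + 0.3429·0.0000] = 0.0000; exercise value = 0.0000 ≤ continuation, so V_uu = 0.0000
Node ud (S = 89.7): continuation = 1/1.06·[0.6571·0.0000 + 0.3429·58.1800] = 18.8183; exercise value = 22.3000 > continuation, so V_ud = 22.3000 (exercise)
Node dd (S = 41.4): continuation = 1/1.06·[0.6571·58.1800 + 0.3429·87.1600] = 64.2604; exercise value = 70.6000 > continuation, so V_dd = 70.6000 (exercise)
Node u (S = 149.5): continuation = 1/1.06·[0.6571·0.0000 + 0.3429·22.3000] = 7.2129; exercise value = 0.0000 ≤ continuation, so V_u = 7.2129
Node d (S = 69): continuation = 1/1.06·[0.6571·22.3000 + 0.3429·70.6000] = 36.6604; exercise value = 43.0000 > continuation, so V_d = 43.0000 (exercise)
Node 0 (S = 115): continuation = 1/1.06·[0.6571·7.2129 + 0.3429·43.0000] = 18.3800; exercise value = 0.0000 ≤ continuation, so V_0 = 18.3800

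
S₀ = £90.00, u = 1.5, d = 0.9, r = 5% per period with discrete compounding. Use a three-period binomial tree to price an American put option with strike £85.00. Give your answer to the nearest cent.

£7.07

Risk-neutral probability p = (1 + 0.05 − 0.9)/(1.5 − 0.9) = 0.1500/0.6000 = 0.2500
Terminal stock prices: S_uuu = 303.8, S_uud = 182.2, S_udd = 109.4, S_ddd = 65.61
Terminal payoffs (K − S): max(-218.8, 0) = 0, max(-97.25, 0) = 0, max(-24.35, 0) = 0, max(19.39, 0) = 19.39
Node uu (S = 202.5): continuation = 1/1.05·[0.2500·0.0000 + 0.7500·0.0000] = 0.0000; exercise value = 0.0000 ≤ continuation, so V_uu = 0.0000
Node ud (S = 121.5): continuation = 1/1.05·[0.2500·0.0000 + 0.7500·0.0000] = 0.0000; exercise value = 0.0000 ≤ continuation, so V_ud = 0.0000
Node dd (S = 72.9): continuation = 1/1.05·[0.2500·0.0000 + 0.7500·19.3900] = 13.8500; exercise value = 12.1000 ≤ continuation, so V_dd = 13.8500
Node u (S = 135): continuation = 1/1.05·[0.2500·0.0000 + 0.7500·0.0000] = 0.0000; exercise value = 0.0000 ≤ continuation, so V_u = 0.0000
Node d (S = 81): continuation = 1/1.05·[0.2500·0.0000 + 0.7500·13.8500] = 9.8929; exercise value = 4.0000 ≤ continuation, so V_d = 9.8929
Node 0 (S = 90): continuation = 1/1.05·[0.2500·0.0000 + 0.7500·9.8929] = 7.0663; exercise value = 0.0000 ≤ continuation, so V_0 = 7.0663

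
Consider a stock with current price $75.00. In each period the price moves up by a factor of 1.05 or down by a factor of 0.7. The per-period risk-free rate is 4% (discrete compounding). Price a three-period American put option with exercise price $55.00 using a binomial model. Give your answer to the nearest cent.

Risk-neutral probability p = (1 + 0.04 − 0.7)/(1.05 − 0.7) = 0.3400/0.3500 = 0.9714
Terminal stock prices: S_uuu = 86.82, S_uud = 57.88, S_udd = 38.59, S_ddd = 25.72
Terminal payoffs (K − S): max(-31.82, 0) = 0, max(-2.881, 0) = 0, max(16.41, 0) = 16.41, max(29.28, 0) = 29.28
Node uu (S = 82.69): continuation = 1/1.04·[0.9714·0.0000 + 0.0286·0.0000] = 0.0000; exercise value = 0.0000 ≤ continuation, so V_uu = 0.0000
Node ud (S = 55.12): continuation = 1/1.04·[0.9714·0.0000 + 0.0286·16.4125] = 0.4509; exercise value = 0.0000 ≤ continuation, so V_ud = 0.4509
Node dd (S = 36.75): continuation = 1/1.04·[0.9714·16.4125 + 0.0286·29.2750] = 16.1346; exercise value = 18.2500 > continuation, so V_dd = 18.2500 (exercise)
Node u (S = 78.75): continuation = 1/1.04·[0.9714·0.0000 + 0.0286·0.4509] = 0.0124; exercise value = 0.0000 ≤ continuation, so V_u = 0.0124
Node d (S = 52.5): continuation = 1/1.04·[0.9714·0.4509 + 0.0286·18.2500] = 0.9225; exercise value = 2.5000 > continuation, so V_d = 2.5000 (exercise)
Node 0 (S = 75): continuation = 1/1.04·[0.9714·0.0124 + 0.0286·2.5000] = 0.0803; exercise value = 0.0000 ≤ continuation, so V_0 = 0.0803

$0.08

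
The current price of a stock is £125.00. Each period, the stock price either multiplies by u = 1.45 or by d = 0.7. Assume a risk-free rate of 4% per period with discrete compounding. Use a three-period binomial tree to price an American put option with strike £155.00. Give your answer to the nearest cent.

Risk-neutral probability p = (1 + 0.04 − 0.7)/(1.45 − 0.7) = 0.3400/0.7500 = 0.4533
Terminal stock prices: S_uuu = 381.1, S_uud = 184, S_udd = 88.81, S_ddd = 42.87
Terminal payoffs (K − S): max(-226.1, 0) = 0, max(-28.97, 0) = 0, max(66.19, 0) = 66.19, max(112.1, 0) = 112.1
Node uu (S = 262.8): continuation = 1/1.04·[0.4533·0.0000 + 0.5467·0.0000] = 0.0000; exercise value = 0.0000 ≤ continuation, so V_uu = 0.0000
Node ud (S = 126.9): continuation = 1/1.04·[0.4533·0.0000 + 0.5467·66.1875] = 34.7909; exercise value = 28.1250 ≤ continuation, so V_ud = 34.7909
Node dd (S = 61.25): continuation = 1/1.04·[0.4533·66.1875 + 0.5467·112.1250] = 87.7885; exercise value = 93.7500 > continuation, so V_dd = 93.7500 (exercise)
Node u (S = 181.2): continuation = 1/1.04·[0.4533·0.0000 + 0.5467·34.7909] = 18.2875; exercise value = 0.0000 ≤ continuation, so V_u = 18.2875
Node d (S = 87.5): continuation = 1/1.04·[0.4533·34.7909 + 0.5467·93.7500] = 64.4441; exercise value = 67.5000 > continuation, so V_d = 67.5000 (exercise)
Node 0 (S = 125): continuation = 1/1.04·[0.4533·18.2875 + 0.5467·67.5000] = 43.4522; exercise value = 30.0000 ≤ continuation, so V_0 = 43.4522

£43.45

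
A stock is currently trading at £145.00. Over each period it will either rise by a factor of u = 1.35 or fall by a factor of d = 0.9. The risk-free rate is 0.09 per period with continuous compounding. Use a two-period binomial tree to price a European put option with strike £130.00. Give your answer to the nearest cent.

Risk-neutral probability p = (e^0.09 − 0.9)/(1.35 − 0.9) = 0.1942/0.4500 = 0.4315
Terminal stock prices: S_uu = 264.3, S_ud = 176.2, S_dd = 117.5
Terminal payoffs (K − S): max(-134.3, 0) = 0, max(-46.18, 0) = 0, max(12.55, 0) = 12.55
Node u (S = 195.8): V_u = e^(−0.09)·[0.4315·0.0000 + 0.5685·0.0000] = 0.0000
Node d (S = 130.5): V_d = e^(−0.09)·[0.4315·0.0000 + 0.5685·12.5500] = 6.5206
Node 0 (S = 145): V_0 = e^(−0.09)·[0.4315·0.0000 + 0.5685·6.5206] = 3.3879

£3.39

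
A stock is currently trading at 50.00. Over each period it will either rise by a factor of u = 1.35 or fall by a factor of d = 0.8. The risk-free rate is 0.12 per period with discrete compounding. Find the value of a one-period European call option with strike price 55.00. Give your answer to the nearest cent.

Risk-neutral probability p = (1 + 0.12 − 0.8)/(1.35 − 0.8) = 0.3200/0.5500 = 0.5818
Terminal stock prices: S_u = 67.5, S_d = 40
Terminal payoffs (S − K): max(12.5, 0) = 12.5, max(-15, 0) = 0
Node 0 (S = 50): V_0 = 1/1.12·[0.5818·12.5000 + 0.4182·0.0000] = 6.4935

6.49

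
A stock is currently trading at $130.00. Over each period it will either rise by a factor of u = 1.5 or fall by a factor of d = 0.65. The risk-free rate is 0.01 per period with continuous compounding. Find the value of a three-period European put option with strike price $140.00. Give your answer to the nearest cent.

$42.99

Risk-neutral probability p = (e^0.01 − 0.65)/(1.5 − 0.65) = 0.3601/0.8500 = 0.4236
Terminal stock prices: S_uuu = 438.8, S_uud = 190.1, S_udd = 82.39, S_ddd = 35.7
Terminal payoffs (K − S): max(-298.8, 0) = 0, max(-50.12, 0) = 0, max(57.61, 0) = 57.61, max(104.3, 0) = 104.3
Node uu (S = 292.5): V_uu = e^(−0.01)·[0.4236·0.0000 + 0.5764·0.0000] = 0.0000
Node ud (S = 126.8): V_ud = e^(−0.01)·[0.4236·0.0000 + 0.5764·57.6125] = 32.8781
Node dd (S = 54.93): V_dd = e^(−0.01)·[0.4236·57.6125 + 0.5764·104.2987] = 83.6820
Node u (S = 195): V_u = e^(−0.01)·[0.4236·0.0000 + 0.5764·32.8781] = 18.7627
Node d (S = 84.5): V_d = e^(−0.01)·[0.4236·32.8781 + 0.5764·83.6820] = 61.5435
Node 0 (S = 130): V_0 = e^(−0.01)·[0.4236·18.7627 + 0.5764·61.5435] = 42.9900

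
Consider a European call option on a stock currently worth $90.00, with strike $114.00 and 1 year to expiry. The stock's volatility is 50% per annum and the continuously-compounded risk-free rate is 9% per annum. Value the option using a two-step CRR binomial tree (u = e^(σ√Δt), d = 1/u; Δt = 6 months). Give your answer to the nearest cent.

CRR parameters: u = e^(σ√Δt) = e^(0.5·√0.5) = 1.4241, d = 1/u = 0.7022
Per-period rate: rΔt = 0.09·0.5 = 0.045, so R = e^0.045 = 1.0460
Risk-neutral probability p = (e^0.045 − 0.7022)/(1.4241 − 0.7022) = 0.3438/0.7219 = 0.4763
Terminal stock prices: S_uu = 182.5, S_ud = 90, S_dd = 44.38
Terminal payoffs (S − K): max(68.53, 0) = 68.53, max(-24, 0) = 0, max(-69.62, 0) = 0
Node u (S = 128.2): V_u = e^(−0.045)·[0.4763·68.5303 + 0.5237·0.0000] = 31.2033
Node d (S = 63.2): V_d = e^(−0.045)·[0.4763·0.0000 + 0.5237·0.0000] = 0.0000
Node 0 (S = 90): V_0 = e^(−0.045)·[0.4763·31.2033 + 0.5237·0.0000] = 14.2075

$14.21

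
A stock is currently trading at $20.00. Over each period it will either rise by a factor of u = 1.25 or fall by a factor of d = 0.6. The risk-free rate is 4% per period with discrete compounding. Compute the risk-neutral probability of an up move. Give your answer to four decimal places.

Risk-neutral probability p = (1 + 0.04 − 0.6)/(1.25 − 0.6) = 0.4400/0.6500 = 0.6769

p = 0.6769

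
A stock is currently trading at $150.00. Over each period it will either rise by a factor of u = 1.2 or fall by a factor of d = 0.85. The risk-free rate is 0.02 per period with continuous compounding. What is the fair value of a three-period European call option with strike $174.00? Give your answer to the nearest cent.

$12.52

Risk-neutral probability p = (e^0.02 − 0.85)/(1.2 − 0.85) = 0.1702/0.3500 = 0.4863
Terminal stock prices: S_uuu = 259.2, S_uud = 183.6, S_udd = 130, S_ddd = 92.12
Terminal payoffs (S − K): max(85.2, 0) = 85.2, max(9.6, 0) = 9.6, max(-43.95, 0) = 0, max(-81.88, 0) = 0
Node uu (S = 216): V_uu = e^(−0.02)·[0.4863·85.2000 + 0.5137·9.6000] = 45.4454
Node ud (S = 153): V_ud = e^(−0.02)·[0.4863·9.6000 + 0.5137·0.0000] = 4.5759
Node dd (S = 108.4): V_dd = e^(−0.02)·[0.4863·0.0000 + 0.5137·0.0000] = 0.0000
Node u (S = 180): V_u = e^(−0.02)·[0.4863·45.4454 + 0.5137·4.5759] = 23.9662
Node d (S = 127.5): V_d = e^(−0.02)·[0.4863·4.5759 + 0.5137·0.0000] = 2.1812
Node 0 (S = 150): V_0 = e^(−0.02)·[0.4863·23.9662 + 0.5137·2.1812] = 12.5220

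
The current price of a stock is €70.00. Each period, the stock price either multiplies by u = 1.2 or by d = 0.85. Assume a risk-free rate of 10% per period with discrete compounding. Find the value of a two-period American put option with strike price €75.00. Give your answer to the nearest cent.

Risk-neutral probability p = (1 + 0.1 − 0.85)/(1.2 − 0.85) = 0.2500/0.3500 = 0.7143
Terminal stock prices: S_uu = 100.8, S_ud = 71.4, S_dd = 50.57
Terminal payoffs (K − S): max(-25.8, 0) = 0, max(3.6, 0) = 3.6, max(24.43, 0) = 24.43
Node u (S = 84): continuation = 1/1.1·[0.7143·0.0000 + 0.2857·3.6000] = 0.9351; exercise value = 0.0000 ≤ continuation, so V_u = 0.9351
Node d (S = 59.5): continuation = 1/1.1·[0.7143·3.6000 + 0.2857·24.4250] = 8.6818; exercise value = 15.5000 > continuation, so V_d = 15.5000 (exercise)
Node 0 (S = 70): continuation = 1/1.1·[0.7143·0.9351 + 0.2857·15.5000] = 4.6332; exercise value = 5.0000 > continuation, so V_0 = 5.0000 (exercise)

€5.00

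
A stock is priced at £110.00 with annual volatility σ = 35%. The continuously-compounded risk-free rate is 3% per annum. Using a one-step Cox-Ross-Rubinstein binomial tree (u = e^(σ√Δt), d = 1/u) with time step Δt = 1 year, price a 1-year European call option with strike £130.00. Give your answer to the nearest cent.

CRR parameters: u = e^(σ√Δt) = e^(0.35·√1) = 1.4191, d = 1/u = 0.7047
Per-period rate: rΔt = 0.03·1 = 0.03, so R = e^0.03 = 1.0305
Risk-neutral probability p = (e^0.03 − 0.7047)/(1.4191 − 0.7047) = 0.3258/0.7144 = 0.4560
Terminal stock prices: S_u = 156.1, S_d = 77.52
Terminal payoffs (S − K): max(26.1, 0) = 26.1, max(-52.48, 0) = 0
Node 0 (S = 110): V_0 = e^(−0.03)·[0.4560·26.0974 + 0.5440·0.0000] = 11.5491

£11.55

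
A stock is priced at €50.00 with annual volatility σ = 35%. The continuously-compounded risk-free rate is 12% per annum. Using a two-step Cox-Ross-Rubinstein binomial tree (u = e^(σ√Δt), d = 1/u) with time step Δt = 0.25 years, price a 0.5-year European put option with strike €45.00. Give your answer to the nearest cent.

€1.92

CRR parameters: u = e^(σ√Δt) = e^(0.35·√0.25) = 1.1912, d = 1/u = 0.8395
Per-period rate: rΔt = 0.12·0.25 = 0.03, so R = e^0.03 = 1.0305
Risk-neutral probability p = (e^0.03 − 0.8395)/(1.1912 − 0.8395) = 0.1910/0.3518 = 0.5429
Terminal stock prices: S_uu = 70.95, S_ud = 50, S_dd = 35.23
Terminal payoffs (K − S): max(-25.95, 0) = 0, max(-5, 0) = 0, max(9.766, 0) = 9.766
Node u (S = 59.56): V_u = e^(−0.03)·[0.5429·0.0000 + 0.4571·0.0000] = 0.0000
Node d (S = 41.97): V_d = e^(−0.03)·[0.5429·0.0000 + 0.4571·9.7656] = 4.3316
Node 0 (S = 50): V_0 = e^(−0.03)·[0.5429·0.0000 + 0.4571·4.3316] = 1.9213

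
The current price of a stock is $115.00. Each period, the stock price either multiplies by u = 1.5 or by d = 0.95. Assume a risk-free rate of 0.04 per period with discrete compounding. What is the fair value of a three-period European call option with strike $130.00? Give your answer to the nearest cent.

$15.76

Risk-neutral probability p = (1 + 0.04 − 0.95)/(1.5 − 0.95) = 0.0900/0.5500 = 0.1636
Terminal stock prices: S_uuu = 388.1, S_uud = 245.8, S_udd = 155.7, S_ddd = 98.6
Terminal payoffs (S − K): max(258.1, 0) = 258.1, max(115.8, 0) = 115.8, max(25.68, 0) = 25.68, max(-31.4, 0) = 0
Node uu (S = 258.8): V_uu = 1/1.04·[0.1636·258.1250 + 0.8364·115.8125] = 133.7500
Node ud (S = 163.9): V_ud = 1/1.04·[0.1636·115.8125 + 0.8364·25.6813] = 38.8750
Node dd (S = 103.8): V_dd = 1/1.04·[0.1636·25.6813 + 0.8364·0.0000] = 4.0408
Node u (S = 172.5): V_u = 1/1.04·[0.1636·133.7500 + 0.8364·38.8750] = 52.3077
Node d (S = 109.2): V_d = 1/1.04·[0.1636·38.8750 + 0.8364·4.0408] = 9.3663
Node 0 (S = 115): V_0 = 1/1.04·[0.1636·52.3077 + 0.8364·9.3663] = 15.7625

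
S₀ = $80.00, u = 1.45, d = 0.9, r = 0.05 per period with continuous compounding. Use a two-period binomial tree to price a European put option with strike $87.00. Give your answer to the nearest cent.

$10.56

Risk-neutral probability p = (e^0.05 − 0.9)/(1.45 − 0.9) = 0.1513/0.5500 = 0.2750
Terminal stock prices: S_uu = 168.2, S_ud = 104.4, S_dd = 64.8
Terminal payoffs (K − S): max(-81.2, 0) = 0, max(-17.4, 0) = 0, max(22.2, 0) = 22.2
Node u (S = 116): V_u = e^(−0.05)·[0.2750·0.0000 + 0.7250·0.0000] = 0.0000
Node d (S = 72): V_d = e^(−0.05)·[0.2750·0.0000 + 0.7250·22.2000] = 15.3092
Node 0 (S = 80): V_0 = e^(−0.05)·[0.2750·0.0000 + 0.7250·15.3092] = 10.5573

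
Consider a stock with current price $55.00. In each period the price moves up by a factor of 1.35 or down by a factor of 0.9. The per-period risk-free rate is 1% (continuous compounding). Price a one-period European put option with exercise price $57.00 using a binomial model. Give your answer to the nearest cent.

Risk-neutral probability p = (e^0.01 − 0.9)/(1.35 − 0.9) = 0.1101/0.4500 = 0.2446
Terminal stock prices: S_u = 74.25, S_d = 49.5
Terminal payoffs (K − S): max(-17.25, 0) = 0, max(7.5, 0) = 7.5
Node 0 (S = 55): V_0 = e^(−0.01)·[0.2446·0.0000 + 0.7554·7.5000] = 5.6095

$5.61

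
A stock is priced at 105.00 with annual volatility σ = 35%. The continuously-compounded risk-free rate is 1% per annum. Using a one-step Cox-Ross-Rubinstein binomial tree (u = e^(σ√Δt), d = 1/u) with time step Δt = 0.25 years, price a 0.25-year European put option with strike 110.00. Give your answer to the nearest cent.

CRR parameters: u = e^(σ√Δt) = e^(0.35·√0.25) = 1.1912, d = 1/u = 0.8395
Per-period rate: rΔt = 0.01·0.25 = 0.0025, so R = e^0.0025 = 1.0025
Risk-neutral probability p = (e^0.0025 − 0.8395)/(1.1912 − 0.8395) = 0.1630/0.3518 = 0.4635
Terminal stock prices: S_u = 125.1, S_d = 88.14
Terminal payoffs (K − S): max(-15.08, 0) = 0, max(21.86, 0) = 21.86
Node 0 (S = 105): V_0 = e^(−0.0025)·[0.4635·0.0000 + 0.5365·21.8570] = 11.6975

11.70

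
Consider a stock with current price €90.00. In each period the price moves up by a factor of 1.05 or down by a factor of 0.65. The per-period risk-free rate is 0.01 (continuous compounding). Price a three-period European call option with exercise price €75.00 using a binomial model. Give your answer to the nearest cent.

€20.66

Risk-neutral probability p = (e^0.01 − 0.65)/(1.05 − 0.65) = 0.3601/0.4000 = 0.9001
Terminal stock prices: S_uuu = 104.2, S_uud = 64.5, S_udd = 39.93, S_ddd = 24.72
Terminal payoffs (S − K): max(29.19, 0) = 29.19, max(-10.5, 0) = 0, max(-35.07, 0) = 0, max(-50.28, 0) = 0
Node uu (S = 99.23): V_uu = e^(−0.01)·[0.9001·29.1863 + 0.0999·0.0000] = 26.0099
Node ud (S = 61.43): V_ud = e^(−0.01)·[0.9001·0.0000 + 0.0999·0.0000] = 0.0000
Node dd (S = 38.03): V_dd = e^(−0.01)·[0.9001·0.0000 + 0.0999·0.0000] = 0.0000
Node u (S = 94.5): V_u = e^(−0.01)·[0.9001·26.0099 + 0.0999·0.0000] = 23.1792
Node d (S = 58.5): V_d = e^(−0.01)·[0.9001·0.0000 + 0.0999·0.0000] = 0.0000
Node 0 (S = 90): V_0 = e^(−0.01)·[0.9001·23.1792 + 0.0999·0.0000] = 20.6566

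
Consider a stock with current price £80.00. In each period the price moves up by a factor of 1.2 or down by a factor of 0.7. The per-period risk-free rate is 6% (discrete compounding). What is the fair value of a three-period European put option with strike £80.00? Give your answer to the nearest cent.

£5.66

Risk-neutral probability p = (1 + 0.06 − 0.7)/(1.2 − 0.7) = 0.3600/0.5000 = 0.7200
Terminal stock prices: S_uuu = 138.2, S_uud = 80.64, S_udd = 47.04, S_ddd = 27.44
Terminal payoffs (K − S): max(-58.24, 0) = 0, max(-0.64, 0) = 0, max(32.96, 0) = 32.96, max(52.56, 0) = 52.56
Node uu (S = 115.2): V_uu = 1/1.06·[0.7200·0.0000 + 0.2800·0.0000] = 0.0000
Node ud (S = 67.2): V_ud = 1/1.06·[0.7200·0.0000 + 0.2800·32.9600] = 8.7064
Node dd (S = 39.2): V_dd = 1/1.06·[0.7200·32.9600 + 0.2800·52.5600] = 36.2717
Node u (S = 96): V_u = 1/1.06·[0.7200·0.0000 + 0.2800·8.7064] = 2.2998
Node d (S = 56): V_d = 1/1.06·[0.7200·8.7064 + 0.2800·36.2717] = 15.4950
Node 0 (S = 80): V_0 = 1/1.06·[0.7200·2.2998 + 0.2800·15.4950] = 5.6552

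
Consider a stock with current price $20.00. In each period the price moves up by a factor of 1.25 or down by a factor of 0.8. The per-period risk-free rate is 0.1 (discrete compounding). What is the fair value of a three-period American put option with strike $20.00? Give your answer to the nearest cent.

$1.43

Risk-neutral probability p = (1 + 0.1 − 0.8)/(1.25 − 0.8) = 0.3000/0.4500 = 0.6667
Terminal stock prices: S_uuu = 39.06, S_uud = 25, S_udd = 16, S_ddd = 10.24
Terminal payoffs (K − S): max(-19.06, 0) = 0, max(-5, 0) = 0, max(4, 0) = 4, max(9.76, 0) = 9.76
Node uu (S = 31.25): continuation = 1/1.1·[0.6667·0.0000 + 0.3333·0.0000] = 0.0000; exercise value = 0.0000 ≤ continuation, so V_uu = 0.0000
Node ud (S = 20): continuation = 1/1.1·[0.6667·0.0000 + 0.3333·4.0000] = 1.2121; exercise value = 0.0000 ≤ continuation, so V_ud = 1.2121
Node dd (S = 12.8): continuation = 1/1.1·[0.6667·4.0000 + 0.3333·9.7600] = 5.3818; exercise value = 7.2000 > continuation, so V_dd = 7.2000 (exercise)
Node u (S = 25): continuation = 1/1.1·[0.6667·0.0000 + 0.3333·1.2121] = 0.3673; exercise value = 0.0000 ≤ continuation, so V_u = 0.3673
Node d (S = 16): continuation = 1/1.1·[0.6667·1.2121 + 0.3333·7.2000] = 2.9164; exercise value = 4.0000 > continuation, so V_d = 4.0000 (exercise)
Node 0 (S = 20): continuation = 1/1.1·[0.6667·0.3673 + 0.3333·4.0000] = 1.4347; exercise value = 0.0000 ≤ continuation, so V_0 = 1.4347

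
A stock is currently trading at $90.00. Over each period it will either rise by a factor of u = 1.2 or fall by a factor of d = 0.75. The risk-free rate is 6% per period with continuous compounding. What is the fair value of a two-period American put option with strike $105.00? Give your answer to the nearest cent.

$15.37

Risk-neutral probability p = (e^0.06 − 0.75)/(1.2 − 0.75) = 0.3118/0.4500 = 0.6930
Terminal stock prices: S_uu = 129.6, S_ud = 81, S_dd = 50.62
Terminal payoffs (K − S): max(-24.6, 0) = 0, max(24, 0) = 24, max(54.38, 0) = 54.38
Node u (S = 108): continuation = e^(−0.06)·[0.6930·0.0000 + 0.3070·24.0000] = 6.9396; exercise value = 0.0000 ≤ continuation, so V_u = 6.9396
Node d (S = 67.5): continuation = e^(−0.06)·[0.6930·24.0000 + 0.3070·54.3750] = 31.3853; exercise value = 37.5000 > continuation, so V_d = 37.5000 (exercise)
Node 0 (S = 90): continuation = e^(−0.06)·[0.6930·6.9396 + 0.3070·37.5000] = 15.3720; exercise value = 15.0000 ≤ continuation, so V_0 = 15.3720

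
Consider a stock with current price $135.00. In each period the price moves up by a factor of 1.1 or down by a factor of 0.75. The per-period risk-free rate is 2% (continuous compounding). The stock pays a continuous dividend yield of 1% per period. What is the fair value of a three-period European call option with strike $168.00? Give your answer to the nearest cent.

Per-period risk-free factor R = e^0.02 = 1.0202; dividend-adjusted growth = e^(0.02−0.01) = 1.0101.
Risk-neutral probability p = (1.0101 − 0.75)/(1.1 − 0.75) = 0.2601/0.3500 = 0.7430
Terminal stock prices: S_uuu = 179.7, S_uud = 122.5, S_udd = 83.53, S_ddd = 56.95
Terminal payoffs (S − K): max(11.69, 0) = 11.69, max(-45.49, 0) = 0, max(-84.47, 0) = 0, max(-111, 0) = 0
Node uu (S = 163.4): V_uu = e^(−0.02)·[0.7430·11.6850 + 0.2570·0.0000] = 8.5100
Node ud (S = 111.4): V_ud = e^(−0.02)·[0.7430·0.0000 + 0.2570·0.0000] = 0.0000
Node dd (S = 75.94): V_dd = e^(−0.02)·[0.7430·0.0000 + 0.2570·0.0000] = 0.0000
Node u (S = 148.5): V_u = e^(−0.02)·[0.7430·8.5100 + 0.2570·0.0000] = 6.1978
Node d (S = 101.2): V_d = e^(−0.02)·[0.7430·0.0000 + 0.2570·0.0000] = 0.0000
Node 0 (S = 135): V_0 = e^(−0.02)·[0.7430·6.1978 + 0.2570·0.0000] = 4.5138

$4.51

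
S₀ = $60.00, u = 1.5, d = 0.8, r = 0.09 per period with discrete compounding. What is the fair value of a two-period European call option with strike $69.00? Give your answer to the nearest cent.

Risk-neutral probability p = (1 + 0.09 − 0.8)/(1.5 − 0.8) = 0.2900/0.7000 = 0.4143
Terminal stock prices: S_uu = 135, S_ud = 72, S_dd = 38.4
Terminal payoffs (S − K): max(66, 0) = 66, max(3, 0) = 3, max(-30.6, 0) = 0
Node u (S = 90): V_u = 1/1.09·[0.4143·66.0000 + 0.5857·3.0000] = 26.6972
Node d (S = 48): V_d = 1/1.09·[0.4143·3.0000 + 0.5857·0.0000] = 1.1402
Node 0 (S = 60): V_0 = 1/1.09·[0.4143·26.6972 + 0.5857·1.1402] = 10.7598

$10.76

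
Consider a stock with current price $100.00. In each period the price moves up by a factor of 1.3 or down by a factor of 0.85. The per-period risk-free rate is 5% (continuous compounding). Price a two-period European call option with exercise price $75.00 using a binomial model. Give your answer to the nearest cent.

Risk-neutral probability p = (e^0.05 − 0.85)/(1.3 − 0.85) = 0.2013/0.4500 = 0.4473
Terminal stock prices: S_uu = 169, S_ud = 110.5, S_dd = 72.25
Terminal payoffs (S − K): max(94, 0) = 94, max(35.5, 0) = 35.5, max(-2.75, 0) = 0
Node u (S = 130): V_u = e^(−0.05)·[0.4473·94.0000 + 0.5527·35.5000] = 58.6578
Node d (S = 85): V_d = e^(−0.05)·[0.4473·35.5000 + 0.5527·0.0000] = 15.1037
Node 0 (S = 100): V_0 = e^(−0.05)·[0.4473·58.6578 + 0.5527·15.1037] = 32.8974

$32.90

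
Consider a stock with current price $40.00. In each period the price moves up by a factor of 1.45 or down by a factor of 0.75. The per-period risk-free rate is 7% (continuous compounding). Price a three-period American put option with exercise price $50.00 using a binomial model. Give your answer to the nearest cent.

$11.94

Risk-neutral probability p = (e^0.07 − 0.75)/(1.45 − 0.75) = 0.3225/0.7000 = 0.4607
Terminal stock prices: S_uuu = 121.9, S_uud = 63.07, S_udd = 32.62, S_ddd = 16.88
Terminal payoffs (K − S): max(-71.94, 0) = 0, max(-13.07, 0) = 0, max(17.38, 0) = 17.38, max(33.12, 0) = 33.12
Node uu (S = 84.1): continuation = e^(−0.07)·[0.4607·0.0000 + 0.5393·0.0000] = 0.0000; exercise value = 0.0000 ≤ continuation, so V_uu = 0.0000
Node ud (S = 43.5): continuation = e^(−0.07)·[0.4607·0.0000 + 0.5393·17.3750] = 8.7364; exercise value = 6.5000 ≤ continuation, so V_ud = 8.7364
Node dd (S = 22.5): continuation = e^(−0.07)·[0.4607·17.3750 + 0.5393·33.1250] = 24.1197; exercise value = 27.5000 > continuation, so V_dd = 27.5000 (exercise)
Node u (S = 58): continuation = e^(−0.07)·[0.4607·0.0000 + 0.5393·8.7364] = 4.3928; exercise value = 0.0000 ≤ continuation, so V_u = 4.3928
Node d (S = 30): continuation = e^(−0.07)·[0.4607·8.7364 + 0.5393·27.5000] = 17.5804; exercise value = 20.0000 > continuation, so V_d = 20.0000 (exercise)
Node 0 (S = 40): continuation = e^(−0.07)·[0.4607·4.3928 + 0.5393·20.0000] = 11.9434; exercise value = 10.0000 ≤ continuation, so V_0 = 11.9434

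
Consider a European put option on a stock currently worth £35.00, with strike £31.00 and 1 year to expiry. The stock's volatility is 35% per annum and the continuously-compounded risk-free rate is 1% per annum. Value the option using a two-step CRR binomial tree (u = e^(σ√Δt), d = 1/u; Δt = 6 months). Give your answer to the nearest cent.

CRR parameters: u = e^(σ√Δt) = e^(0.35·√0.5) = 1.2808, d = 1/u = 0.7808
Per-period rate: rΔt = 0.01·0.5 = 0.005, so R = e^0.005 = 1.0050
Risk-neutral probability p = (e^0.005 − 0.7808)/(1.2808 − 0.7808) = 0.2243/0.5000 = 0.4485
Terminal stock prices: S_uu = 57.42, S_ud = 35, S_dd = 21.34
Terminal payoffs (K − S): max(-26.42, 0) = 0, max(-4, 0) = 0, max(9.664, 0) = 9.664
Node u (S = 44.83): V_u = e^(−0.005)·[0.4485·0.0000 + 0.5515·0.0000] = 0.0000
Node d (S = 27.33): V_d = e^(−0.005)·[0.4485·0.0000 + 0.5515·9.6645] = 5.3037
Node 0 (S = 35): V_0 = e^(−0.005)·[0.4485·0.0000 + 0.5515·5.3037] = 2.9106

£2.91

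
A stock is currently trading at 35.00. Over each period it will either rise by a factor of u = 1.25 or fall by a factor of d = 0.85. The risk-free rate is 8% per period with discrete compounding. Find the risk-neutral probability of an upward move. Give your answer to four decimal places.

p = 0.5750

Risk-neutral probability p = (1 + 0.08 − 0.85)/(1.25 − 0.85) = 0.2300/0.4000 = 0.5750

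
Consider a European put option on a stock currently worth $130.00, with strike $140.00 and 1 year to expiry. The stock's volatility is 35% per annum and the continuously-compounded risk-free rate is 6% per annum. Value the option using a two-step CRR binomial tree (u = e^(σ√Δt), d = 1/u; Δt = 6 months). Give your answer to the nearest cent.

CRR parameters: u = e^(σ√Δt) = e^(0.35·√0.5) = 1.2808, d = 1/u = 0.7808
Per-period rate: rΔt = 0.06·0.5 = 0.03, so R = e^0.03 = 1.0305
Risk-neutral probability p = (e^0.03 − 0.7808)/(1.2808 − 0.7808) = 0.2497/0.5000 = 0.4993
Terminal stock prices: S_uu = 213.3, S_ud = 130, S_dd = 79.25
Terminal payoffs (K − S): max(-73.26, 0) = 0, max(10, 0) = 10, max(60.75, 0) = 60.75
Node u (S = 166.5): V_u = e^(−0.03)·[0.4993·0.0000 + 0.5007·10.0000] = 4.8586
Node d (S = 101.5): V_d = e^(−0.03)·[0.4993·10.0000 + 0.5007·60.7538] = 34.3636
Node 0 (S = 130): V_0 = e^(−0.03)·[0.4993·4.8586 + 0.5007·34.3636] = 19.0502

$19.05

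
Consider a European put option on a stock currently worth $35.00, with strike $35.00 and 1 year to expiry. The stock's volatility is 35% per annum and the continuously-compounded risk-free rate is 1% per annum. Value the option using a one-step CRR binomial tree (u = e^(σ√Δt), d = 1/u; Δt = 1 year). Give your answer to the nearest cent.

CRR parameters: u = e^(σ√Δt) = e^(0.35·√1) = 1.4191, d = 1/u = 0.7047
Per-period rate: rΔt = 0.01·1 = 0.01, so R = e^0.01 = 1.0101
Risk-neutral probability p = (e^0.01 − 0.7047)/(1.4191 − 0.7047) = 0.3054/0.7144 = 0.4275
Terminal stock prices: S_u = 49.67, S_d = 24.66
Terminal payoffs (K − S): max(-14.67, 0) = 0, max(10.34, 0) = 10.34
Node 0 (S = 35): V_0 = e^(−0.01)·[0.4275·0.0000 + 0.5725·10.3359] = 5.8589

$5.86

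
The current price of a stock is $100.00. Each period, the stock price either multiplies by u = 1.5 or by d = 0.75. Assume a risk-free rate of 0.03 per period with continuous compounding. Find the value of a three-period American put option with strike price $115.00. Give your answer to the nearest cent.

Risk-neutral probability p = (e^0.03 − 0.75)/(1.5 − 0.75) = 0.2805/0.7500 = 0.3739
Terminal stock prices: S_uuu = 337.5, S_uud = 168.8, S_udd = 84.38, S_ddd = 42.19
Terminal payoffs (K − S): max(-222.5, 0) = 0, max(-53.75, 0) = 0, max(30.62, 0) = 30.62, max(72.81, 0) = 72.81
Node uu (S = 225): continuation = e^(−0.03)·[0.3739·0.0000 + 0.6261·0.0000] = 0.0000; exercise value = 0.0000 ≤ continuation, so V_uu = 0.0000
Node ud (S = 112.5): continuation = e^(−0.03)·[0.3739·0.0000 + 0.6261·30.6250] = 18.6065; exercise value = 2.5000 ≤ continuation, so V_ud = 18.6065
Node dd (S = 56.25): continuation = e^(−0.03)·[0.3739·30.6250 + 0.6261·72.8125] = 55.3512; exercise value = 58.7500 > continuation, so V_dd = 58.7500 (exercise)
Node u (S = 150): continuation = e^(−0.03)·[0.3739·0.0000 + 0.6261·18.6065] = 11.3045; exercise value = 0.0000 ≤ continuation, so V_u = 11.3045
Node d (S = 75): continuation = e^(−0.03)·[0.3739·18.6065 + 0.6261·58.7500] = 42.4461; exercise value = 40.0000 ≤ continuation, so V_d = 42.4461
Node 0 (S = 100): continuation = e^(−0.03)·[0.3739·11.3045 + 0.6261·42.4461] = 29.8907; exercise value = 15.0000 ≤ continuation, so V_0 = 29.8907

$29.89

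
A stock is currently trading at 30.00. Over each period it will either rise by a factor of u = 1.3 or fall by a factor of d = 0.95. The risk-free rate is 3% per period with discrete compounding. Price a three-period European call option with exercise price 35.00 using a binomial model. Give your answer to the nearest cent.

Risk-neutral probability p = (1 + 0.03 − 0.95)/(1.3 − 0.95) = 0.0800/0.3500 = 0.2286
Terminal stock prices: S_uuu = 65.91, S_uud = 48.16, S_udd = 35.2, S_ddd = 25.72
Terminal payoffs (S − K): max(30.91, 0) = 30.91, max(13.16, 0) = 13.16, max(0.1975, 0) = 0.1975, max(-9.279, 0) = 0
Node uu (S = 50.7): V_uu = 1/1.03·[0.2286·30.9100 + 0.7714·13.1650] = 16.7194
Node ud (S = 37.05): V_ud = 1/1.03·[0.2286·13.1650 + 0.7714·0.1975] = 3.0694
Node dd (S = 27.07): V_dd = 1/1.03·[0.2286·0.1975 + 0.7714·0.0000] = 0.0438
Node u (S = 39): V_u = 1/1.03·[0.2286·16.7194 + 0.7714·3.0694] = 6.0091
Node d (S = 28.5): V_d = 1/1.03·[0.2286·3.0694 + 0.7714·0.0438] = 0.7140
Node 0 (S = 30): V_0 = 1/1.03·[0.2286·6.0091 + 0.7714·0.7140] = 1.8682

1.87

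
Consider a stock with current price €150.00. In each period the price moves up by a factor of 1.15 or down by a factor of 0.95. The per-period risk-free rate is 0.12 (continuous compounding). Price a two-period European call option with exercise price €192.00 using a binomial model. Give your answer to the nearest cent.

Risk-neutral probability p = (e^0.12 − 0.95)/(1.15 − 0.95) = 0.1775/0.2000 = 0.8875
Terminal stock prices: S_uu = 198.4, S_ud = 163.9, S_dd = 135.4
Terminal payoffs (S − K): max(6.375, 0) = 6.375, max(-28.12, 0) = 0, max(-56.62, 0) = 0
Node u (S = 172.5): V_u = e^(−0.12)·[0.8875·6.3750 + 0.1125·0.0000] = 5.0179
Node d (S = 142.5): V_d = e^(−0.12)·[0.8875·0.0000 + 0.1125·0.0000] = 0.0000
Node 0 (S = 150): V_0 = e^(−0.12)·[0.8875·5.0179 + 0.1125·0.0000] = 3.9498

€3.95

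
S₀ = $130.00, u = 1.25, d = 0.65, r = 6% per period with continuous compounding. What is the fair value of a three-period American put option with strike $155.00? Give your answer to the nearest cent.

Risk-neutral probability p = (e^0.06 − 0.65)/(1.25 − 0.65) = 0.4118/0.6000 = 0.6864
Terminal stock prices: S_uuu = 253.9, S_uud = 132, S_udd = 68.66, S_ddd = 35.7
Terminal payoffs (K − S): max(-98.91, 0) = 0, max(22.97, 0) = 22.97, max(86.34, 0) = 86.34, max(119.3, 0) = 119.3
Node uu (S = 203.1): continuation = e^(−0.06)·[0.6864·0.0000 + 0.3136·22.9688] = 6.7837; exercise value = 0.0000 ≤ continuation, so V_uu = 6.7837
Node ud (S = 105.6): continuation = e^(−0.06)·[0.6864·22.9688 + 0.3136·86.3438] = 40.3485; exercise value = 49.3750 > continuation, so V_ud = 49.3750 (exercise)
Node dd (S = 54.93): continuation = e^(−0.06)·[0.6864·86.3438 + 0.3136·119.2987] = 91.0485; exercise value = 100.0750 > continuation, so V_dd = 100.0750 (exercise)
Node u (S = 162.5): continuation = e^(−0.06)·[0.6864·6.7837 + 0.3136·49.3750] = 18.9677; exercise value = 0.0000 ≤ continuation, so V_u = 18.9677
Node d (S = 84.5): continuation = e^(−0.06)·[0.6864·49.3750 + 0.3136·100.0750] = 61.4735; exercise value = 70.5000 > continuation, so V_d = 70.5000 (exercise)
Node 0 (S = 130): continuation = e^(−0.06)·[0.6864·18.9677 + 0.3136·70.5000] = 33.0828; exercise value = 25.0000 ≤ continuation, so V_0 = 33.0828

$33.08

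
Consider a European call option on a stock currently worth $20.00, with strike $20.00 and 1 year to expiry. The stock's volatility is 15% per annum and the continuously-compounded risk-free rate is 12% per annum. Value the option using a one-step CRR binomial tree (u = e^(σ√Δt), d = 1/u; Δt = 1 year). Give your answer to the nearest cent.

$2.54

CRR parameters: u = e^(σ√Δt) = e^(0.15·√1) = 1.1618, d = 1/u = 0.8607
Per-period rate: rΔt = 0.12·1 = 0.12, so R = e^0.12 = 1.1275
Risk-neutral probability p = (e^0.12 − 0.8607)/(1.1618 − 0.8607) = 0.2668/0.3011 = 0.8860
Terminal stock prices: S_u = 23.24, S_d = 17.21
Terminal payoffs (S − K): max(3.237, 0) = 3.237, max(-2.786, 0) = 0
Node 0 (S = 20): V_0 = e^(−0.12)·[0.8860·3.2367 + 0.1140·0.0000] = 2.5433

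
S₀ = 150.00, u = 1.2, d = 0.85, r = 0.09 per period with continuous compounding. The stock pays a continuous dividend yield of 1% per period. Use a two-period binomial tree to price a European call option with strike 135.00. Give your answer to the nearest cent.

36.74

Per-period risk-free factor R = e^0.09 = 1.0942; dividend-adjusted growth = e^(0.09−0.01) = 1.0833.
Risk-neutral probability p = (1.0833 − 0.85)/(1.2 − 0.85) = 0.2333/0.3500 = 0.6665
Terminal stock prices: S_uu = 216, S_ud = 153, S_dd = 108.4
Terminal payoffs (S − K): max(81, 0) = 81, max(18, 0) = 18, max(-26.63, 0) = 0
Node u (S = 180): V_u = e^(−0.09)·[0.6665·81.0000 + 0.3335·18.0000] = 54.8283
Node d (S = 127.5): V_d = e^(−0.09)·[0.6665·18.0000 + 0.3335·0.0000] = 10.9650
Node 0 (S = 150): V_0 = e^(−0.09)·[0.6665·54.8283 + 0.3335·10.9650] = 36.7413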